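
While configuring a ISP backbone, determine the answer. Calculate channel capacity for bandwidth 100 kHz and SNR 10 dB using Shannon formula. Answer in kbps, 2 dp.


Given: B = 100 kHz, SNR = 10 dB
SNR linear = 10^(10/10) = 10
1 + SNR = 11
log2(11) = 3.4594316186
C = 100 * 1000 * 3.4594316186 = 345943.1619 bps
C = 345.943162 kbps -> 345.94 kbps (2 dp)

345.94


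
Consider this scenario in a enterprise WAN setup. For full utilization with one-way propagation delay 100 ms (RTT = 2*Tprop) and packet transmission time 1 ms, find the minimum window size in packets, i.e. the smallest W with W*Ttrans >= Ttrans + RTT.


Given: Ttrans = 1 ms, RTT = 200 ms (= 2 * Tprop, Tprop = 100 ms)
Time until first ACK returns = Ttrans + RTT = 1 + 200 = 201 ms
Need W * Ttrans >= Ttrans + RTT  ->  W >= (Ttrans + RTT) / Ttrans
(Ttrans + RTT) / Ttrans = 201 / 1 = 201
W_min = ceil(201) = 201

201


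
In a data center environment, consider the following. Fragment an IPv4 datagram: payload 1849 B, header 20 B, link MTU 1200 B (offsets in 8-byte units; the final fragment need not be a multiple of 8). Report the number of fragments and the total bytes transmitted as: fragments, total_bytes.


Max data per non-final fragment = floor((MTU - header)/8)*8 = floor((1200 - 20)/8)*8 = floor(1180/8)*8 = 1176 B
Final fragment needs no 8-byte alignment: it can carry up to MTU - header = 1180 B
Non-final fragments needed = ceil((payload - 1180) / 1176) = ceil(669/1176) = ceil(0.5689) = 1
Number of fragments = 1 + 1 = 2
Fragment sizes (data): 1 * 1176 B + 673 B (last, 673 <= 1180 OK)
Total bytes sent = payload + n_frags * header = 1849 + 2*20 = 1849 + 40 = 1889 B

2, 1889


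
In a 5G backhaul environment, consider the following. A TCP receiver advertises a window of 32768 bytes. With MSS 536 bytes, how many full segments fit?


Given: RWND = 32768 bytes, MSS = 536 bytes
Full segments = floor(RWND / MSS)
Full segments = floor(32768 / 536)
Full segments = floor(61.1343) = 61

61


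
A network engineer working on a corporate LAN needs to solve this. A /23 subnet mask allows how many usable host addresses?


Given: subnet mask /23
Host bits = 32 - 23 = 9
Total addresses = 2^9 = 512
Usable hosts = 512 - 2 (network + broadcast) = 510

510


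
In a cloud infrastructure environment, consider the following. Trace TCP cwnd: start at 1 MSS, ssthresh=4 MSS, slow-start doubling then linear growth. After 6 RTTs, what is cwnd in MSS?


RTT 0: cwnd = 1 MSS (initial)
RTT 1: cwnd = 2 MSS (slow start, doubled)
RTT 2: cwnd = 4 MSS (slow start, doubled)
RTT 3: cwnd = 5 MSS (congestion avoidance, +1)
RTT 4: cwnd = 6 MSS (congestion avoidance, +1)
RTT 5: cwnd = 7 MSS (congestion avoidance, +1)
RTT 6: cwnd = 8 MSS (congestion avoidance, +1)

8


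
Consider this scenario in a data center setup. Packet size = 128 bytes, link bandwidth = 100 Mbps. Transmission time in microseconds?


Given: packet = 128 bytes, bandwidth = 100 Mbps
Packet in bits = 128 * 8 = 1024 bits
Bandwidth = 100 * 10^6 = 100000000 bps
Time = 1024 / 100000000 seconds
Time in us = 1024 * 10^6 / 100000000 = 10.24

10.24


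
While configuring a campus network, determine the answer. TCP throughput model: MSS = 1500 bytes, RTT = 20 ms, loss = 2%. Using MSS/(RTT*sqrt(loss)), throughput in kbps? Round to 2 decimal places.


Given: MSS = 1500 bytes, RTT = 20 ms, loss = 2%
RTT in seconds = 20 / 1000 = 0.02
Loss rate = 2% = 0.02
sqrt(loss) = sqrt(0.02) = 0.141421356237
Throughput (bytes/s) = 1500 / (0.02 * 0.141421356237) = 530330.0859
Throughput (kbps) = 530330.0859 * 8 / 1000 = 4242.640687 -> 4242.64 kbps (2 dp)

4242.64


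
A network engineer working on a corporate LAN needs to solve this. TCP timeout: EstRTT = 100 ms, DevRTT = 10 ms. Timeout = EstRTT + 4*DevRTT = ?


Given: EstRTT = 100 ms, DevRTT = 10 ms
Timeout = EstRTT + 4 * DevRTT
4 * DevRTT = 4 * 10 = 40
Timeout = 100 + 40 = 140 ms

140


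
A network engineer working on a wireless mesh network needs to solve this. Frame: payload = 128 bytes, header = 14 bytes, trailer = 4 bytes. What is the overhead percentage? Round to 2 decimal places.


Given: payload = 128 B, header = 14 B, trailer = 4 B
Overhead bytes = header + trailer = 14 + 4 = 18
Total frame = payload + overhead = 128 + 18 = 146
Overhead % = 18 / 146 * 100 = 12.3288% -> 12.33% (2 dp)

12.33


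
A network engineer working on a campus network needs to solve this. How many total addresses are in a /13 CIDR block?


Given: CIDR prefix /13
Host bits = 32 - 13 = 19
Total addresses = 2^19 = 524288

524288


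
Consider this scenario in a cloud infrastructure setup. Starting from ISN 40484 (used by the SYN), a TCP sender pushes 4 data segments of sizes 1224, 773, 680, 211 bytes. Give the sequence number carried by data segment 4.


The SYN occupies sequence number ISN = 40484, so the first data byte is ISN + 1 = 40485.
SEQ of data segment i = (ISN + 1) + sum of payload sizes of segments 1..i-1.
Segment 1: SEQ = 40485, payload = 1224 bytes
Segment 2: SEQ = 41709, payload = 773 bytes
Segment 3: SEQ = 42482, payload = 680 bytes
Segment 4: SEQ = 43162, payload = 211 bytes
SEQ of segment 4 = 40485 + 1224 + 773 + 680 = 43162

43162


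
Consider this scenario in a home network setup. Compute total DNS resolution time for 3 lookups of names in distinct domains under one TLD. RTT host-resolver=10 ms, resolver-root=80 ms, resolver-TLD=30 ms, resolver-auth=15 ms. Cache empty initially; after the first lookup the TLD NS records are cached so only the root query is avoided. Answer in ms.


Lookup 1 (cold cache): local + root + TLD + auth = 10 + 80 + 30 + 15 = 135 ms
Lookups 2..3 (TLD NS cached -> skip root; new domain -> still ask TLD and auth): local + TLD + auth = 10 + 30 + 15 = 55 ms each
Remaining 2 lookups: 2 * 55 = 110 ms
Total = 135 + 110 = 245 ms

245


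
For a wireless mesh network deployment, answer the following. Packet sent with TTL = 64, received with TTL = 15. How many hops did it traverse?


Given: initial TTL = 64, received TTL = 15
Hops = initial TTL - received TTL
Hops = 64 - 15 = 49

49


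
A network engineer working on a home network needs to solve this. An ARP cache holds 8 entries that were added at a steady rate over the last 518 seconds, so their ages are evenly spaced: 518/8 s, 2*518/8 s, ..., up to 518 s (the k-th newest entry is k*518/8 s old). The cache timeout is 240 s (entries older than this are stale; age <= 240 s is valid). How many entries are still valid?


Ages are k * 518/8 s for k = 1..8 (spacing = 64.7500 s).
Entry k is valid iff k * 518/8 <= 240 iff k <= 8 * 240 / 518 = 3.7066
n_valid = floor(3.7066) = 3
(n_stale = 8 - 3 = 5)

3


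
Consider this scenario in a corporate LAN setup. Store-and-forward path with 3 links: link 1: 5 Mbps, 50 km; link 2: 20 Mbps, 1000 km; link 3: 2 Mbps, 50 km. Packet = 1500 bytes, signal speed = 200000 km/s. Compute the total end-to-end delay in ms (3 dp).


Packet = 1500 bytes = 12000 bits. Store-and-forward: sum (t_trans + t_prop) per link.
Link 1: t_trans = 12000/(5*10^6) s = 2.4000 ms; t_prop = 50/200000 s = 0.2500 ms; subtotal = 2.6500 ms
Link 2: t_trans = 12000/(20*10^6) s = 0.6000 ms; t_prop = 1000/200000 s = 5.0000 ms; subtotal = 5.6000 ms
Link 3: t_trans = 12000/(2*10^6) s = 6.0000 ms; t_prop = 50/200000 s = 0.2500 ms; subtotal = 6.2500 ms
End-to-end = 2.6500 + 5.6000 + 6.2500 = 14.5000 ms -> 14.500 ms (3 dp)

14.500


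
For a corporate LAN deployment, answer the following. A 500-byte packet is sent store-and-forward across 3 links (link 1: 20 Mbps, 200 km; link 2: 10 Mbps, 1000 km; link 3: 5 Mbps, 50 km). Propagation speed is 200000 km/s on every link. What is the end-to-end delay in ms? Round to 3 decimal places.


Packet = 500 bytes = 4000 bits. Store-and-forward: sum (t_trans + t_prop) per link.
Link 1: t_trans = 4000/(20*10^6) s = 0.2000 ms; t_prop = 200/200000 s = 1.0000 ms; subtotal = 1.2000 ms
Link 2: t_trans = 4000/(10*10^6) s = 0.4000 ms; t_prop = 1000/200000 s = 5.0000 ms; subtotal = 5.4000 ms
Link 3: t_trans = 4000/(5*10^6) s = 0.8000 ms; t_prop = 50/200000 s = 0.2500 ms; subtotal = 1.0500 ms
End-to-end = 1.2000 + 5.4000 + 1.0500 = 7.6500 ms -> 7.650 ms (3 dp)

7.650


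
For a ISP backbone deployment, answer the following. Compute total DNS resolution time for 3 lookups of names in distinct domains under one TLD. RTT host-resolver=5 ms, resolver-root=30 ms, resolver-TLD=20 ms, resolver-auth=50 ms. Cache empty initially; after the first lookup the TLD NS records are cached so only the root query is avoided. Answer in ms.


Lookup 1 (cold cache): local + root + TLD + auth = 5 + 30 + 20 + 50 = 105 ms
Lookups 2..3 (TLD NS cached -> skip root; new domain -> still ask TLD and auth): local + TLD + auth = 5 + 20 + 50 = 75 ms each
Remaining 2 lookups: 2 * 75 = 150 ms
Total = 105 + 150 = 255 ms

255


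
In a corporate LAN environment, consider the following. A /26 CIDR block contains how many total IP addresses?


Given: CIDR prefix /26
Host bits = 32 - 26 = 6
Total addresses = 2^6 = 64

64


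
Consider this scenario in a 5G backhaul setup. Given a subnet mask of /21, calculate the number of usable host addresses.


Given: subnet mask /21
Host bits = 32 - 21 = 11
Total addresses = 2^11 = 2048
Usable hosts = 2048 - 2 (network + broadcast) = 2046

2046


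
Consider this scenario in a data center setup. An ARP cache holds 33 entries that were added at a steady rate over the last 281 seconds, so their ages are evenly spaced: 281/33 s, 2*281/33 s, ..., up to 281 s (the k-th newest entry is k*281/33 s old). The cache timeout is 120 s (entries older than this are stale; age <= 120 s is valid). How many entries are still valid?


Ages are k * 281/33 s for k = 1..33 (spacing = 8.5152 s).
Entry k is valid iff k * 281/33 <= 120 iff k <= 33 * 120 / 281 = 14.0925
n_valid = floor(14.0925) = 14
(n_stale = 33 - 14 = 19)

14


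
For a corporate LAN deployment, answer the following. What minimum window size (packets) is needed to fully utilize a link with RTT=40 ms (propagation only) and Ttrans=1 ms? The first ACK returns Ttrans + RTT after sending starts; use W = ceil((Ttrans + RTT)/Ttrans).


Given: Ttrans = 1 ms, RTT = 40 ms (= 2 * Tprop, Tprop = 20 ms)
Time until first ACK returns = Ttrans + RTT = 1 + 40 = 41 ms
Need W * Ttrans >= Ttrans + RTT  ->  W >= (Ttrans + RTT) / Ttrans
(Ttrans + RTT) / Ttrans = 41 / 1 = 41
W_min = ceil(41) = 41

41


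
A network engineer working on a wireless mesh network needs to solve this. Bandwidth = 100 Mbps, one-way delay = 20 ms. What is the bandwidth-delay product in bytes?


Given: bandwidth = 100 Mbps, delay = 20 ms
BDP in bits = 100 * 10^6 * 20 / 1000
BDP in bits = 2000000
BDP in bytes = 2000000 / 8 = 250000

250000


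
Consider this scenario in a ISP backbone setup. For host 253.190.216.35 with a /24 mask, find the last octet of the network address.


Given: IP = 253.190.216.35, prefix = /24
Subnet mask = 255.255.255.0
Last octet of IP: 35
Last octet of mask: 0
Network last octet = 35 AND 0 = 0

0


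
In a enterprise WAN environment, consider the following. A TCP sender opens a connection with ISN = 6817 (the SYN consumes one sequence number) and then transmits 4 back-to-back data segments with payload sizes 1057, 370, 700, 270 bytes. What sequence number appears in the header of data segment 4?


The SYN occupies sequence number ISN = 6817, so the first data byte is ISN + 1 = 6818.
SEQ of data segment i = (ISN + 1) + sum of payload sizes of segments 1..i-1.
Segment 1: SEQ = 6818, payload = 1057 bytes
Segment 2: SEQ = 7875, payload = 370 bytes
Segment 3: SEQ = 8245, payload = 700 bytes
Segment 4: SEQ = 8945, payload = 270 bytes
SEQ of segment 4 = 6818 + 1057 + 370 + 700 = 8945

8945


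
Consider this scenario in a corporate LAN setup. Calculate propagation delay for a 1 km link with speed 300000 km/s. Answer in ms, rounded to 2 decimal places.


Given: distance = 1 km, speed = 300000 km/s
Delay = distance / speed = 1 / 300000 seconds
Delay in ms = 1 * 1000 / 300000
Delay = 0.0033 ms
Rounded to 2 dp = 0.00 ms

0.00


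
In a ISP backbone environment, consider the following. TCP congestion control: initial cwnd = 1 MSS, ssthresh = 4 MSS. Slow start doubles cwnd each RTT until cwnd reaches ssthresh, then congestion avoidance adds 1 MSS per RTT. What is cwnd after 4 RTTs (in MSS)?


RTT 0: cwnd = 1 MSS (initial)
RTT 1: cwnd = 2 MSS (slow start, doubled)
RTT 2: cwnd = 4 MSS (slow start, doubled)
RTT 3: cwnd = 5 MSS (congestion avoidance, +1)
RTT 4: cwnd = 6 MSS (congestion avoidance, +1)

6


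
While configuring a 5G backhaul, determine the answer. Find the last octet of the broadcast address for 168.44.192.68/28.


Given: IP = 168.44.192.68, prefix = /28
Host bits = 32 - 28 = 4
Network last octet = 68 AND mask = 64
Host part size = 2^4 - 1 = 15
Broadcast last octet = 64 OR 15 = 79

79


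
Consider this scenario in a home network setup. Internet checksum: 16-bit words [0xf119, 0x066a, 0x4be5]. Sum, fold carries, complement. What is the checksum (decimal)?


Given words: [0xf119, 0x066a, 0x4be5]
Step 1: Sum all words
Raw sum = 61721 + 1642 + 19429 = 82792
Step 2: Fold carry: (17256 + 1) = 17257
One's complement = ~17257 & 0xFFFF = 48278

48278


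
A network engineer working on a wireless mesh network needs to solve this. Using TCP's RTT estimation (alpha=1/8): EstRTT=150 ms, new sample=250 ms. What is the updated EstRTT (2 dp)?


Given: EstRTT = 150 ms, SampleRTT = 250 ms, alpha = 1/8
New EstRTT = (1 - alpha) * EstRTT + alpha * SampleRTT
(7/8) * 150 = 131.25
(1/8) * 250 = 31.25
New EstRTT = 131.25 + 31.25 = 162.5 ms -> 162.50 ms (2 dp)

162.50


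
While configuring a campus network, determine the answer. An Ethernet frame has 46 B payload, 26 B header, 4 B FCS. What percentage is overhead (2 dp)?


Given: payload = 46 B, header = 26 B, trailer = 4 B
Overhead bytes = header + trailer = 26 + 4 = 30
Total frame = payload + overhead = 46 + 30 = 76
Overhead % = 30 / 76 * 100 = 39.4737% -> 39.47% (2 dp)

39.47


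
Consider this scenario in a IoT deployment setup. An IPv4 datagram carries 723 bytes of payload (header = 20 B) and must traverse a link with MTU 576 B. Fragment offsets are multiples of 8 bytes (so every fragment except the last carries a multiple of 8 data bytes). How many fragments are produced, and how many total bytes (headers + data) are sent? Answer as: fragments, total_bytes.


Max data per non-final fragment = floor((MTU - header)/8)*8 = floor((576 - 20)/8)*8 = floor(556/8)*8 = 552 B
Final fragment needs no 8-byte alignment: it can carry up to MTU - header = 556 B
Non-final fragments needed = ceil((payload - 556) / 552) = ceil(167/552) = ceil(0.3025) = 1
Number of fragments = 1 + 1 = 2
Fragment sizes (data): 1 * 552 B + 171 B (last, 171 <= 556 OK)
Total bytes sent = payload + n_frags * header = 723 + 2*20 = 723 + 40 = 763 B

2, 763


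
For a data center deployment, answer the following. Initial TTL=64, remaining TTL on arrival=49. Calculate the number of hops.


Given: initial TTL = 64, received TTL = 49
Hops = initial TTL - received TTL
Hops = 64 - 49 = 15

15


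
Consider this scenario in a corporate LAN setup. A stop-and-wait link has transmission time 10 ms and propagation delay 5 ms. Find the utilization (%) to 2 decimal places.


Given: Ttrans = 10 ms, Tprop = 5 ms
RTT = 2 * Tprop = 2 * 5 = 10 ms
U = Ttrans / (Ttrans + RTT)
U = 10 / (10 + 10)
U = 10 / 20 = 0.5
U% = 50.00%

50.00


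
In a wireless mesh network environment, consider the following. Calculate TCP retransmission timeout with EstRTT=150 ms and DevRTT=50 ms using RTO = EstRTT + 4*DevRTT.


Given: EstRTT = 150 ms, DevRTT = 50 ms
Timeout = EstRTT + 4 * DevRTT
4 * DevRTT = 4 * 50 = 200
Timeout = 150 + 200 = 350 ms

350


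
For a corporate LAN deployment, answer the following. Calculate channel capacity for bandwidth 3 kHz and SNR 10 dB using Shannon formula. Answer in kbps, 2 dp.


Given: B = 3 kHz, SNR = 10 dB
SNR linear = 10^(10/10) = 10
1 + SNR = 11
log2(11) = 3.4594316186
C = 3 * 1000 * 3.4594316186 = 10378.2949 bps
C = 10.378295 kbps -> 10.38 kbps (2 dp)

10.38


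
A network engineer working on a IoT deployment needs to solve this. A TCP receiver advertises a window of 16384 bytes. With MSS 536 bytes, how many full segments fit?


Given: RWND = 16384 bytes, MSS = 536 bytes
Full segments = floor(RWND / MSS)
Full segments = floor(16384 / 536)
Full segments = floor(30.5672) = 30

30


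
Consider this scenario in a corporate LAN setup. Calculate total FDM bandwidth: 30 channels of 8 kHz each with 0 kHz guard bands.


Given: 30 channels, 8 kHz each, guard = 0 kHz
Channel bandwidth = 30 * 8 = 240 kHz
Guard bands = 29 gaps * 0 kHz = 0 kHz
Total = 240 + 0 = 240 kHz

240


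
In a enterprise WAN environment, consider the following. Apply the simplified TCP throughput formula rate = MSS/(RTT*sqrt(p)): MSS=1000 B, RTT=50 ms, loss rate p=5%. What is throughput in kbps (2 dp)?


Given: MSS = 1000 bytes, RTT = 50 ms, loss = 5%
RTT in seconds = 50 / 1000 = 0.05
Loss rate = 5% = 0.05
sqrt(loss) = sqrt(0.05) = 0.223606797750
Throughput (bytes/s) = 1000 / (0.05 * 0.223606797750) = 89442.7191
Throughput (kbps) = 89442.7191 * 8 / 1000 = 715.541753 -> 715.54 kbps (2 dp)

715.54


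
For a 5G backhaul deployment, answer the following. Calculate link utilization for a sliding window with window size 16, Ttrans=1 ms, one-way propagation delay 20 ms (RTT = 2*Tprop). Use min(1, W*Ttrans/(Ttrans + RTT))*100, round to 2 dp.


Given: W = 16, Ttrans = 1 ms, RTT = 40 ms (= 2 * Tprop, Tprop = 20 ms)
Cycle time = Ttrans + RTT = 1 + 40 = 41 ms (first packet sent until its ACK returns)
W * Ttrans = 16 * 1 = 16 ms of sending per cycle
W * Ttrans / (Ttrans + RTT) = 16 / 41 = 0.390244
U = min(1, 0.390244) = 0.390244
U% = 39.02%

39.02


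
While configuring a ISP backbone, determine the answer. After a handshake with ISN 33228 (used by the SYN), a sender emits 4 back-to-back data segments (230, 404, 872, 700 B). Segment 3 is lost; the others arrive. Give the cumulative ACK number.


SYN uses sequence number 33228; first data byte = ISN + 1 = 33229.
Segment 1: SEQ = 33229, len = 230 B, covers [33229, 33458]
Segment 2: SEQ = 33459, len = 404 B, covers [33459, 33862]
Segment 3: SEQ = 33863, len = 872 B, covers [33863, 34734] [LOST]
Segment 4: SEQ = 34735, len = 700 B, covers [34735, 35434]
In-order data received: bytes [33229, 33862] (segments 1..2).
Segment 3 missing -> gap begins at byte 33863; later segments buffered out of order.
Cumulative ACK = next expected in-order byte = 33229 + 230 + 404 = 33863

33863


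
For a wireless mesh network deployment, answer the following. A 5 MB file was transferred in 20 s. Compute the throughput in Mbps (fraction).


Given: file = 5 MB, time = 20 s
File in Mb = 5 * 8 = 40 Mb
Throughput = 40 / 20 Mbps
Throughput = 2 Mbps

2


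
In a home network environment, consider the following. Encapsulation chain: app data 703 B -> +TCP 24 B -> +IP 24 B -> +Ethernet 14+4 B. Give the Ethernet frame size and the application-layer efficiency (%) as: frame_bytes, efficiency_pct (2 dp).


TCP segment = 703 + 24 = 727 B
IP packet = 727 + 24 = 751 B
Ethernet frame = 751 + 14 + 4 = 769 B
Efficiency = app / frame = 703 / 769 = 0.914174 = 91.4174% -> 91.42% (2 dp)

769, 91.42


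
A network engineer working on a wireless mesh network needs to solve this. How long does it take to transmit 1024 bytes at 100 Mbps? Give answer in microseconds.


Given: packet = 1024 bytes, bandwidth = 100 Mbps
Packet in bits = 1024 * 8 = 8192 bits
Bandwidth = 100 * 10^6 = 100000000 bps
Time = 8192 / 100000000 seconds
Time in us = 8192 * 10^6 / 100000000 = 81.92

81.92


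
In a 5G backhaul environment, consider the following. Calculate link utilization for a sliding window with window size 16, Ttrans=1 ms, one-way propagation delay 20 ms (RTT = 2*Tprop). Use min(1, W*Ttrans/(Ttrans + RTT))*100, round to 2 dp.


Given: W = 16, Ttrans = 1 ms, RTT = 40 ms (= 2 * Tprop, Tprop = 20 ms)
Cycle time = Ttrans + RTT = 1 + 40 = 41 ms (first packet sent until its ACK returns)
W * Ttrans = 16 * 1 = 16 ms of sending per cycle
W * Ttrans / (Ttrans + RTT) = 16 / 41 = 0.390244
U = min(1, 0.390244) = 0.390244
U% = 39.02%

39.02


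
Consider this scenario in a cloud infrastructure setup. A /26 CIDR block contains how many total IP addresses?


Given: CIDR prefix /26
Host bits = 32 - 26 = 6
Total addresses = 2^6 = 64

64


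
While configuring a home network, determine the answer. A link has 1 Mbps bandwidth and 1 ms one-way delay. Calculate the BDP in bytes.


Given: bandwidth = 1 Mbps, delay = 1 ms
BDP in bits = 1 * 10^6 * 1 / 1000
BDP in bits = 1000
BDP in bytes = 1000 / 8 = 125

125


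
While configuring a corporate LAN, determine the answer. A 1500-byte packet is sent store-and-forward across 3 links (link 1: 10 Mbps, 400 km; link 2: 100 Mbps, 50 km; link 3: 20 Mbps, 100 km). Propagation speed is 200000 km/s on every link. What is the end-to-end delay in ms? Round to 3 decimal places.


Packet = 1500 bytes = 12000 bits. Store-and-forward: sum (t_trans + t_prop) per link.
Link 1: t_trans = 12000/(10*10^6) s = 1.2000 ms; t_prop = 400/200000 s = 2.0000 ms; subtotal = 3.2000 ms
Link 2: t_trans = 12000/(100*10^6) s = 0.1200 ms; t_prop = 50/200000 s = 0.2500 ms; subtotal = 0.3700 ms
Link 3: t_trans = 12000/(20*10^6) s = 0.6000 ms; t_prop = 100/200000 s = 0.5000 ms; subtotal = 1.1000 ms
End-to-end = 3.2000 + 0.3700 + 1.1000 = 4.6700 ms -> 4.670 ms (3 dp)

4.670


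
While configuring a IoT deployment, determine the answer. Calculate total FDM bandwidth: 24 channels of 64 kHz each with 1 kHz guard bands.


Given: 24 channels, 64 kHz each, guard = 1 kHz
Channel bandwidth = 24 * 64 = 1536 kHz
Guard bands = 23 gaps * 1 kHz = 23 kHz
Total = 1536 + 23 = 1559 kHz

1559


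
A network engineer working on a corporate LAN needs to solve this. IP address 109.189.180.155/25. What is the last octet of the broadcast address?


Given: IP = 109.189.180.155, prefix = /25
Host bits = 32 - 25 = 7
Network last octet = 155 AND mask = 128
Host part size = 2^7 - 1 = 127
Broadcast last octet = 128 OR 127 = 255

255


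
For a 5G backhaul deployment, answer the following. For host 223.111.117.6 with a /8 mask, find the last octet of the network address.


Given: IP = 223.111.117.6, prefix = /8
Subnet mask = 255.0.0.0
Last octet of IP: 6
Last octet of mask: 0
Network last octet = 6 AND 0 = 0

0


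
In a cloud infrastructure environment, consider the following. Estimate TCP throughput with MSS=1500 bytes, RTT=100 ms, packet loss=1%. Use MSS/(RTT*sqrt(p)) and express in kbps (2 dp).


Given: MSS = 1500 bytes, RTT = 100 ms, loss = 1%
RTT in seconds = 100 / 1000 = 0.1
Loss rate = 1% = 0.01
sqrt(loss) = sqrt(0.01) = 0.1
Throughput (bytes/s) = 1500 / (0.1 * 0.1) = 150000.0000
Throughput (kbps) = 150000.0000 * 8 / 1000 = 1200.000000 -> 1200.00 kbps (2 dp)

1200.00


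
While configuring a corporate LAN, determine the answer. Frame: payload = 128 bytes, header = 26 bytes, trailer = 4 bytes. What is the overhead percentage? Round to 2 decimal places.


Given: payload = 128 B, header = 26 B, trailer = 4 B
Overhead bytes = header + trailer = 26 + 4 = 30
Total frame = payload + overhead = 128 + 30 = 158
Overhead % = 30 / 158 * 100 = 18.9873% -> 18.99% (2 dp)

18.99


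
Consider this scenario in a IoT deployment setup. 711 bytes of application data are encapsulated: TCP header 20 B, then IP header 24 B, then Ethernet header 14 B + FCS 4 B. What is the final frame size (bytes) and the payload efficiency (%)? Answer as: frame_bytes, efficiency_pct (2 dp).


TCP segment = 711 + 20 = 731 B
IP packet = 731 + 24 = 755 B
Ethernet frame = 755 + 14 + 4 = 773 B
Efficiency = app / frame = 711 / 773 = 0.919793 = 91.9793% -> 91.98% (2 dp)

773, 91.98


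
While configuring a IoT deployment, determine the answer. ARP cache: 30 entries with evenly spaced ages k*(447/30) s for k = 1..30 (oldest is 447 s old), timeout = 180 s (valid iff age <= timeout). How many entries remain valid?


Ages are k * 447/30 s for k = 1..30 (spacing = 14.9000 s).
Entry k is valid iff k * 447/30 <= 180 iff k <= 30 * 180 / 447 = 12.0805
n_valid = floor(12.0805) = 12
(n_stale = 30 - 12 = 18)

12


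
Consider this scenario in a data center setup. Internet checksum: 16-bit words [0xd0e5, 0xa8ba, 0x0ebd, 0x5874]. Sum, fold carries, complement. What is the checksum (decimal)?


Given words: [0xd0e5, 0xa8ba, 0x0ebd, 0x5874]
Step 1: Sum all words
Raw sum = 53477 + 43194 + 3773 + 22644 = 123088
Step 2: Fold carry: (57552 + 1) = 57553
One's complement = ~57553 & 0xFFFF = 7982

7982


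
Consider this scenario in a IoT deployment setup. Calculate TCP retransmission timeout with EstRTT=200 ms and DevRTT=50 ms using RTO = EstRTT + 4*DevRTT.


Given: EstRTT = 200 ms, DevRTT = 50 ms
Timeout = EstRTT + 4 * DevRTT
4 * DevRTT = 4 * 50 = 200
Timeout = 200 + 200 = 400 ms

400


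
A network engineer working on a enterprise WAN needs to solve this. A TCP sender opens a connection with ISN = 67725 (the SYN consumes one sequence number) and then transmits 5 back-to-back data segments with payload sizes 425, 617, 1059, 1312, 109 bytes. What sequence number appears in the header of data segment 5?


The SYN occupies sequence number ISN = 67725, so the first data byte is ISN + 1 = 67726.
SEQ of data segment i = (ISN + 1) + sum of payload sizes of segments 1..i-1.
Segment 1: SEQ = 67726, payload = 425 bytes
Segment 2: SEQ = 68151, payload = 617 bytes
Segment 3: SEQ = 68768, payload = 1059 bytes
Segment 4: SEQ = 69827, payload = 1312 bytes
Segment 5: SEQ = 71139, payload = 109 bytes
SEQ of segment 5 = 67726 + 425 + 617 + 1059 + 1312 = 71139

71139


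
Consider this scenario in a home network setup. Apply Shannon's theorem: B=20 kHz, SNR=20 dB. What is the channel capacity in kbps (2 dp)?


Given: B = 20 kHz, SNR = 20 dB
SNR linear = 10^(20/10) = 100
1 + SNR = 101
log2(101) = 6.6582114828
C = 20 * 1000 * 6.6582114828 = 133164.2297 bps
C = 133.164230 kbps -> 133.16 kbps (2 dp)

133.16


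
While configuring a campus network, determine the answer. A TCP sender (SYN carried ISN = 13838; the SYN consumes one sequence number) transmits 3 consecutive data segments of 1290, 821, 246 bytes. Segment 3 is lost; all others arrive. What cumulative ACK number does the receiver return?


SYN uses sequence number 13838; first data byte = ISN + 1 = 13839.
Segment 1: SEQ = 13839, len = 1290 B, covers [13839, 15128]
Segment 2: SEQ = 15129, len = 821 B, covers [15129, 15949]
Segment 3: SEQ = 15950, len = 246 B, covers [15950, 16195] [LOST]
In-order data received: bytes [13839, 15949] (segments 1..2).
Segment 3 missing -> gap begins at byte 15950.
Cumulative ACK = next expected in-order byte = 13839 + 1290 + 821 = 15950

15950


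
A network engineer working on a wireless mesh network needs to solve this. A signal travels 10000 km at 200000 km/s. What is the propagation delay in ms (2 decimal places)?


Given: distance = 10000 km, speed = 200000 km/s
Delay = distance / speed = 10000 / 200000 seconds
Delay in ms = 10000 * 1000 / 200000
Delay = 50.0000 ms
Rounded to 2 dp = 50.00 ms

50.00


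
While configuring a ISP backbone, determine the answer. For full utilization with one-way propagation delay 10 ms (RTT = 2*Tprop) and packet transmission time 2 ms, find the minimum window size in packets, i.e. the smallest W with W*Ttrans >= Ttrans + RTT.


Given: Ttrans = 2 ms, RTT = 20 ms (= 2 * Tprop, Tprop = 10 ms)
Time until first ACK returns = Ttrans + RTT = 2 + 20 = 22 ms
Need W * Ttrans >= Ttrans + RTT  ->  W >= (Ttrans + RTT) / Ttrans
(Ttrans + RTT) / Ttrans = 22 / 2 = 11
W_min = ceil(11) = 11

11


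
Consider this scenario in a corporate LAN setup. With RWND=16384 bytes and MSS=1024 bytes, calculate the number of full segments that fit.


Given: RWND = 16384 bytes, MSS = 1024 bytes
Full segments = floor(RWND / MSS)
Full segments = floor(16384 / 1024)
Full segments = floor(16.0) = 16

16


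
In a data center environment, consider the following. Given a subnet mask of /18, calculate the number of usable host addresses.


Given: subnet mask /18
Host bits = 32 - 18 = 14
Total addresses = 2^14 = 16384
Usable hosts = 16384 - 2 (network + broadcast) = 16382

16382


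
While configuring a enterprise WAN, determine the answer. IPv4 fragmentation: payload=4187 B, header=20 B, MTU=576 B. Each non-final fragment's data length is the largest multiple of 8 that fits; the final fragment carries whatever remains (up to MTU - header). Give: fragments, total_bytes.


Max data per non-final fragment = floor((MTU - header)/8)*8 = floor((576 - 20)/8)*8 = floor(556/8)*8 = 552 B
Final fragment needs no 8-byte alignment: it can carry up to MTU - header = 556 B
Non-final fragments needed = ceil((payload - 556) / 552) = ceil(3631/552) = ceil(6.5779) = 7
Number of fragments = 7 + 1 = 8
Fragment sizes (data): 7 * 552 B + 323 B (last, 323 <= 556 OK)
Total bytes sent = payload + n_frags * header = 4187 + 8*20 = 4187 + 160 = 4347 B

8, 4347


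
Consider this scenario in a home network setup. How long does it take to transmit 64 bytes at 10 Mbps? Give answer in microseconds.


Given: packet = 64 bytes, bandwidth = 10 Mbps
Packet in bits = 64 * 8 = 512 bits
Bandwidth = 10 * 10^6 = 10000000 bps
Time = 512 / 10000000 seconds
Time in us = 512 * 10^6 / 10000000 = 51.2

51.2


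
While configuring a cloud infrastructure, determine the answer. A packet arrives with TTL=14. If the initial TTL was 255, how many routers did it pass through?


Given: initial TTL = 255, received TTL = 14
Hops = initial TTL - received TTL
Hops = 255 - 14 = 241

241


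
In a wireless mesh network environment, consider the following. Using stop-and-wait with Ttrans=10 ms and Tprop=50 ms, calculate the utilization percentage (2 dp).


Given: Ttrans = 10 ms, Tprop = 50 ms
RTT = 2 * Tprop = 2 * 50 = 100 ms
U = Ttrans / (Ttrans + RTT)
U = 10 / (10 + 100)
U = 10 / 110 = 0.090909
U% = 9.09%

9.09


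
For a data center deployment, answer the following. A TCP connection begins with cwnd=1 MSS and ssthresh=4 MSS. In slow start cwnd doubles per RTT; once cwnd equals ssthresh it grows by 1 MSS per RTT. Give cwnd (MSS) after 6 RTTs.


RTT 0: cwnd = 1 MSS (initial)
RTT 1: cwnd = 2 MSS (slow start, doubled)
RTT 2: cwnd = 4 MSS (slow start, doubled)
RTT 3: cwnd = 5 MSS (congestion avoidance, +1)
RTT 4: cwnd = 6 MSS (congestion avoidance, +1)
RTT 5: cwnd = 7 MSS (congestion avoidance, +1)
RTT 6: cwnd = 8 MSS (congestion avoidance, +1)

8


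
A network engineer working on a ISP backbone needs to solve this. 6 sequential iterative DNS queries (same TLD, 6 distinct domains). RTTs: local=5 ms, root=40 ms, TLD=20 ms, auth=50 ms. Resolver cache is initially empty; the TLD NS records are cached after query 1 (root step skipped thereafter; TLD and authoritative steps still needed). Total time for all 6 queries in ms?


Lookup 1 (cold cache): local + root + TLD + auth = 5 + 40 + 20 + 50 = 115 ms
Lookups 2..6 (TLD NS cached -> skip root; new domain -> still ask TLD and auth): local + TLD + auth = 5 + 20 + 50 = 75 ms each
Remaining 5 lookups: 5 * 75 = 375 ms
Total = 115 + 375 = 490 ms

490


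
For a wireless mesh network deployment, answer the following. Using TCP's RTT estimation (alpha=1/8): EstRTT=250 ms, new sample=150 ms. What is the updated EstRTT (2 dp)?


Given: EstRTT = 250 ms, SampleRTT = 150 ms, alpha = 1/8
New EstRTT = (1 - alpha) * EstRTT + alpha * SampleRTT
(7/8) * 250 = 218.75
(1/8) * 150 = 18.75
New EstRTT = 218.75 + 18.75 = 237.5 ms -> 237.50 ms (2 dp)

237.50


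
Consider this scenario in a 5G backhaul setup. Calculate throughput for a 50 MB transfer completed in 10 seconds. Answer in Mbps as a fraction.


Given: file = 50 MB, time = 10 s
File in Mb = 50 * 8 = 400 Mb
Throughput = 400 / 10 Mbps
Throughput = 40 Mbps

40


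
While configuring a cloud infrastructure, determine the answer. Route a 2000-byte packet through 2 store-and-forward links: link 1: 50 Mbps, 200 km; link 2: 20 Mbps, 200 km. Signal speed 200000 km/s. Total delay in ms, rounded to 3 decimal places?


Packet = 2000 bytes = 16000 bits. Store-and-forward: sum (t_trans + t_prop) per link.
Link 1: t_trans = 16000/(50*10^6) s = 0.3200 ms; t_prop = 200/200000 s = 1.0000 ms; subtotal = 1.3200 ms
Link 2: t_trans = 16000/(20*10^6) s = 0.8000 ms; t_prop = 200/200000 s = 1.0000 ms; subtotal = 1.8000 ms
End-to-end = 1.3200 + 1.8000 = 3.1200 ms -> 3.120 ms (3 dp)

3.120


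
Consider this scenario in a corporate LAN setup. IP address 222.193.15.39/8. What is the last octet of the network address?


Given: IP = 222.193.15.39, prefix = /8
Subnet mask = 255.0.0.0
Last octet of IP: 39
Last octet of mask: 0
Network last octet = 39 AND 0 = 0

0


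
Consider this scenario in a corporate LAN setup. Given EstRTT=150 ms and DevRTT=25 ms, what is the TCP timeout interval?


Given: EstRTT = 150 ms, DevRTT = 25 ms
Timeout = EstRTT + 4 * DevRTT
4 * DevRTT = 4 * 25 = 100
Timeout = 150 + 100 = 250 ms

250


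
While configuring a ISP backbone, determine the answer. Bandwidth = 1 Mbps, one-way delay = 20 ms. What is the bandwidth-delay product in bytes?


Given: bandwidth = 1 Mbps, delay = 20 ms
BDP in bits = 1 * 10^6 * 20 / 1000
BDP in bits = 20000
BDP in bytes = 20000 / 8 = 2500

2500


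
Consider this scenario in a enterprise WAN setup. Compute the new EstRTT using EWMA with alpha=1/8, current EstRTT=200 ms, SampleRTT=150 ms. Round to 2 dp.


Given: EstRTT = 200 ms, SampleRTT = 150 ms, alpha = 1/8
New EstRTT = (1 - alpha) * EstRTT + alpha * SampleRTT
(7/8) * 200 = 175
(1/8) * 150 = 18.75
New EstRTT = 175 + 18.75 = 193.75 ms -> 193.75 ms (2 dp)

193.75


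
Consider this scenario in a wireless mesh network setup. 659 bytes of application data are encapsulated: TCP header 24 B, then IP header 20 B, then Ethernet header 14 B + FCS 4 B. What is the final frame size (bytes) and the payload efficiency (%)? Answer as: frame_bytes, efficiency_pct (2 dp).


TCP segment = 659 + 24 = 683 B
IP packet = 683 + 20 = 703 B
Ethernet frame = 703 + 14 + 4 = 721 B
Efficiency = app / frame = 659 / 721 = 0.914008 = 91.4008% -> 91.40% (2 dp)

721, 91.40


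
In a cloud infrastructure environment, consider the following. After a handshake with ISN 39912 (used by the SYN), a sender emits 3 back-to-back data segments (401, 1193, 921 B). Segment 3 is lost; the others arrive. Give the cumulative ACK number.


SYN uses sequence number 39912; first data byte = ISN + 1 = 39913.
Segment 1: SEQ = 39913, len = 401 B, covers [39913, 40313]
Segment 2: SEQ = 40314, len = 1193 B, covers [40314, 41506]
Segment 3: SEQ = 41507, len = 921 B, covers [41507, 42427] [LOST]
In-order data received: bytes [39913, 41506] (segments 1..2).
Segment 3 missing -> gap begins at byte 41507.
Cumulative ACK = next expected in-order byte = 39913 + 401 + 1193 = 41507

41507


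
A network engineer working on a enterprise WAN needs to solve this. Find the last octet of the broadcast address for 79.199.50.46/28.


Given: IP = 79.199.50.46, prefix = /28
Host bits = 32 - 28 = 4
Network last octet = 46 AND mask = 32
Host part size = 2^4 - 1 = 15
Broadcast last octet = 32 OR 15 = 47

47


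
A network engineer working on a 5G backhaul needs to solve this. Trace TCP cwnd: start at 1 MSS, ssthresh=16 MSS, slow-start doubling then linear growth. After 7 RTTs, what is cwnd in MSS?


RTT 0: cwnd = 1 MSS (initial)
RTT 1: cwnd = 2 MSS (slow start, doubled)
RTT 2: cwnd = 4 MSS (slow start, doubled)
RTT 3: cwnd = 8 MSS (slow start, doubled)
RTT 4: cwnd = 16 MSS (slow start, doubled)
RTT 5: cwnd = 17 MSS (congestion avoidance, +1)
RTT 6: cwnd = 18 MSS (congestion avoidance, +1)
RTT 7: cwnd = 19 MSS (congestion avoidance, +1)

19


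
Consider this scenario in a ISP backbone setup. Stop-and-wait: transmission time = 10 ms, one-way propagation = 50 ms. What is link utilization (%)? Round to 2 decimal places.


Given: Ttrans = 10 ms, Tprop = 50 ms
RTT = 2 * Tprop = 2 * 50 = 100 ms
U = Ttrans / (Ttrans + RTT)
U = 10 / (10 + 100)
U = 10 / 110 = 0.090909
U% = 9.09%

9.09


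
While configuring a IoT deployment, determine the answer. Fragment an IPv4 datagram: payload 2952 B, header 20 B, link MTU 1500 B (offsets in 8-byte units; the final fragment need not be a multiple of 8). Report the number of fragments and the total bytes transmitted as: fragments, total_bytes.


Max data per non-final fragment = floor((MTU - header)/8)*8 = floor((1500 - 20)/8)*8 = floor(1480/8)*8 = 1480 B
Final fragment needs no 8-byte alignment: it can carry up to MTU - header = 1480 B
Non-final fragments needed = ceil((payload - 1480) / 1480) = ceil(1472/1480) = ceil(0.9946) = 1
Number of fragments = 1 + 1 = 2
Fragment sizes (data): 1 * 1480 B + 1472 B (last, 1472 <= 1480 OK)
Total bytes sent = payload + n_frags * header = 2952 + 2*20 = 2952 + 40 = 2992 B

2, 2992


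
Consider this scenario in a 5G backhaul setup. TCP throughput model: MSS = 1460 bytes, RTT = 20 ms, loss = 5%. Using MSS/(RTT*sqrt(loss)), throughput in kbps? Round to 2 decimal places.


Given: MSS = 1460 bytes, RTT = 20 ms, loss = 5%
RTT in seconds = 20 / 1000 = 0.02
Loss rate = 5% = 0.05
sqrt(loss) = sqrt(0.05) = 0.223606797750
Throughput (bytes/s) = 1460 / (0.02 * 0.223606797750) = 326465.9247
Throughput (kbps) = 326465.9247 * 8 / 1000 = 2611.727398 -> 2611.73 kbps (2 dp)

2611.73


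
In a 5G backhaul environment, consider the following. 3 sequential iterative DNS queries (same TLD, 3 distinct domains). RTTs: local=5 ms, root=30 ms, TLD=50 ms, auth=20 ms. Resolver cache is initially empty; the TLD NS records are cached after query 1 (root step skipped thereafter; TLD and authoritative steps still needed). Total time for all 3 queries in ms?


Lookup 1 (cold cache): local + root + TLD + auth = 5 + 30 + 50 + 20 = 105 ms
Lookups 2..3 (TLD NS cached -> skip root; new domain -> still ask TLD and auth): local + TLD + auth = 5 + 50 + 20 = 75 ms each
Remaining 2 lookups: 2 * 75 = 150 ms
Total = 105 + 150 = 255 ms

255


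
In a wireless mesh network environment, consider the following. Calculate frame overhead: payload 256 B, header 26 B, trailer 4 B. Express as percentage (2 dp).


Given: payload = 256 B, header = 26 B, trailer = 4 B
Overhead bytes = header + trailer = 26 + 4 = 30
Total frame = payload + overhead = 256 + 30 = 286
Overhead % = 30 / 286 * 100 = 10.4895% -> 10.49% (2 dp)

10.49


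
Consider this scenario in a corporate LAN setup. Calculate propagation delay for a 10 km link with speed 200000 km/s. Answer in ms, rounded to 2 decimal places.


Given: distance = 10 km, speed = 200000 km/s
Delay = distance / speed = 10 / 200000 seconds
Delay in ms = 10 * 1000 / 200000
Delay = 0.0500 ms
Rounded to 2 dp = 0.05 ms

0.05


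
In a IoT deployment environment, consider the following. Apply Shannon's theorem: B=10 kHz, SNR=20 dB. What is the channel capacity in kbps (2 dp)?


Given: B = 10 kHz, SNR = 20 dB
SNR linear = 10^(20/10) = 100
1 + SNR = 101
log2(101) = 6.6582114828
C = 10 * 1000 * 6.6582114828 = 66582.1148 bps
C = 66.582115 kbps -> 66.58 kbps (2 dp)

66.58


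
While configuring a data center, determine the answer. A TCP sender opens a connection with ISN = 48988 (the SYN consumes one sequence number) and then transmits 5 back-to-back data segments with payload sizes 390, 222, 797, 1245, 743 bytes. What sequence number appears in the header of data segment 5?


The SYN occupies sequence number ISN = 48988, so the first data byte is ISN + 1 = 48989.
SEQ of data segment i = (ISN + 1) + sum of payload sizes of segments 1..i-1.
Segment 1: SEQ = 48989, payload = 390 bytes
Segment 2: SEQ = 49379, payload = 222 bytes
Segment 3: SEQ = 49601, payload = 797 bytes
Segment 4: SEQ = 50398, payload = 1245 bytes
Segment 5: SEQ = 51643, payload = 743 bytes
SEQ of segment 5 = 48989 + 390 + 222 + 797 + 1245 = 51643

51643


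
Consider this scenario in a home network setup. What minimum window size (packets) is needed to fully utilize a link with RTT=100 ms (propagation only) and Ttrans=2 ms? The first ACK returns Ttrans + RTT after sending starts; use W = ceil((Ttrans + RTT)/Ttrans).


Given: Ttrans = 2 ms, RTT = 100 ms (= 2 * Tprop, Tprop = 50 ms)
Time until first ACK returns = Ttrans + RTT = 2 + 100 = 102 ms
Need W * Ttrans >= Ttrans + RTT  ->  W >= (Ttrans + RTT) / Ttrans
(Ttrans + RTT) / Ttrans = 102 / 2 = 51
W_min = ceil(51) = 51

51
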